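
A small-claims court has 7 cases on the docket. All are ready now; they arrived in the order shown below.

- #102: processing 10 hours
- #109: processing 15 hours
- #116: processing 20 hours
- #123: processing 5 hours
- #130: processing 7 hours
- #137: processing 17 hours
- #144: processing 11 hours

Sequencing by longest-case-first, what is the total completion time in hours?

410

LPT (decreasing processing time): #116 #137 #109 #144 #102 #130 #123.
#116: 0→20
#137: 20→37
#109: 37→52
#144: 52→63
#102: 63→73
#130: 73→80
#123: 80→85
Sum = 20+37+52+63+73+80+85 = 410.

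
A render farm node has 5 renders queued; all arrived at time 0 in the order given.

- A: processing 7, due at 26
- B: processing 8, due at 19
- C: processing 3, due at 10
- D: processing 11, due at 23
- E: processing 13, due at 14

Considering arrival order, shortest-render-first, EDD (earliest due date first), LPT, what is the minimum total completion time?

102

FIFO (arrival order): A B C D E.
A: 0→7
B: 7→15
C: 15→18
D: 18→29
E: 29→42
Sum = 7+15+18+29+42 = 111.
SPT (increasing processing time): C A B D E.
C: 0→3
A: 3→10
B: 10→18
D: 18→29
E: 29→42
Sum = 3+10+18+29+42 = 102.
EDD (increasing due date): C E B D A.
C: 0→3
E: 3→16
B: 16→24
D: 24→35
A: 35→42
Sum = 3+16+24+35+42 = 120.
LPT (decreasing processing time): E D B A C.
E: 0→13
D: 13→24
B: 24→32
A: 32→39
C: 39→42
Sum = 13+24+32+39+42 = 150.
FIFO 111, SPT 102, EDD 120, LPT 150 → minimum 102.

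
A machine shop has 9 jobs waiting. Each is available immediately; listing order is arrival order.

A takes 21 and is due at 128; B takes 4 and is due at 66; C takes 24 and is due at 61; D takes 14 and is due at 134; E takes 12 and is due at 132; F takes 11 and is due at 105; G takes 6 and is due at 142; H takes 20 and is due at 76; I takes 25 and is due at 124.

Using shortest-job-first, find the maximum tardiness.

SPT (increasing processing time): B G F E D H A C I.
B: 0→4, due 66, tardiness 0
G: 4→10, due 142, tardiness 0
F: 10→21, due 105, tardiness 0
E: 21→33, due 132, tardiness 0
D: 33→47, due 134, tardiness 0
H: 47→67, due 76, tardiness 0
A: 67→88, due 128, tardiness 0
C: 88→112, due 61, tardiness 51
I: 112→137, due 124, tardiness 13
Maximum = 51.

51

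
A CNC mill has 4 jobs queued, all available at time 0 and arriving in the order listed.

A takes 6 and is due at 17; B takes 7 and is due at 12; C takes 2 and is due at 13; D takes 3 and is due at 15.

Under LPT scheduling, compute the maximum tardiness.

5

LPT (decreasing processing time): B A D C.
B: 0→7, due 12, tardiness 0
A: 7→13, due 17, tardiness 0
D: 13→16, due 15, tardiness 1
C: 16→18, due 13, tardiness 5
Maximum = 5.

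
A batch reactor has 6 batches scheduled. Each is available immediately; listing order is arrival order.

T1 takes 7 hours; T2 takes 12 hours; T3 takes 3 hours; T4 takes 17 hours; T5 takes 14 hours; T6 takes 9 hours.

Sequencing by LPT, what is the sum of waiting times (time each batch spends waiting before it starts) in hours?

LPT (decreasing processing time): T4 T5 T2 T6 T1 T3.
T4: waits 0, runs 0→17
T5: waits 17, runs 17→31
T2: waits 31, runs 31→43
T6: waits 43, runs 43→52
T1: waits 52, runs 52→59
T3: waits 59, runs 59→62
Sum = 0+17+31+43+52+59 = 202.

202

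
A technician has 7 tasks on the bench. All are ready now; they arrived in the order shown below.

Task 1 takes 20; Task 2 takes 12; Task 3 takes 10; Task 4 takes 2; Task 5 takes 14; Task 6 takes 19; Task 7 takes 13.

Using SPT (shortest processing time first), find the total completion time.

SPT (increasing processing time): Task 4 Task 3 Task 2 Task 7 Task 5 Task 6 Task 1.
Task 4: 0→2
Task 3: 2→12
Task 2: 12→24
Task 7: 24→37
Task 5: 37→51
Task 6: 51→70
Task 1: 70→90
Sum = 2+12+24+37+51+70+90 = 286.

286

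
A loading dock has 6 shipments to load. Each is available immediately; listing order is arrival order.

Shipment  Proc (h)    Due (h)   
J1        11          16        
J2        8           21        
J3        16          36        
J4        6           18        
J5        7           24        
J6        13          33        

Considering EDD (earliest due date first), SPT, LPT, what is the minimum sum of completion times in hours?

EDD (increasing due date): J1 J4 J2 J5 J6 J3.
J1: 0→11
J4: 11→17
J2: 17→25
J5: 25→32
J6: 32→45
J3: 45→61
Sum = 11+17+25+32+45+61 = 191.
SPT (increasing processing time): J4 J5 J2 J1 J6 J3.
J4: 0→6
J5: 6→13
J2: 13→21
J1: 21→32
J6: 32→45
J3: 45→61
Sum = 6+13+21+32+45+61 = 178.
LPT (decreasing processing time): J3 J6 J1 J2 J5 J4.
J3: 0→16
J6: 16→29
J1: 29→40
J2: 40→48
J5: 48→55
J4: 55→61
Sum = 16+29+40+48+55+61 = 249.
EDD 191, SPT 178, LPT 249 → minimum 178.

178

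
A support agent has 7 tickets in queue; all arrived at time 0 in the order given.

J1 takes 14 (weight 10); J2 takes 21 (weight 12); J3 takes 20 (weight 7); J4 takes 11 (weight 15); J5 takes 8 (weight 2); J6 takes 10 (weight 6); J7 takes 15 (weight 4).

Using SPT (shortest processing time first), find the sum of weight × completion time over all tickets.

2955

SPT (increasing processing time): J5 J6 J4 J1 J7 J3 J2.
J5: finishes 8, weight 2, w·C = 16
J6: finishes 18, weight 6, w·C = 108
J4: finishes 29, weight 15, w·C = 435
J1: finishes 43, weight 10, w·C = 430
J7: finishes 58, weight 4, w·C = 232
J3: finishes 78, weight 7, w·C = 546
J2: finishes 99, weight 12, w·C = 1188
Sum = 16+108+435+430+232+546+1188 = 2955.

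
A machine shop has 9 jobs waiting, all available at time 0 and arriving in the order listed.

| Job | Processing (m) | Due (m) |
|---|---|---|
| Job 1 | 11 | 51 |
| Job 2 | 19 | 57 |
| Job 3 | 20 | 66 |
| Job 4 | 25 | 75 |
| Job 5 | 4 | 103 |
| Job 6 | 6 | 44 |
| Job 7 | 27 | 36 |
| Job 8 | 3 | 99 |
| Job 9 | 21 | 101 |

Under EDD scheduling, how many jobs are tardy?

6

EDD (increasing due date): Job 7 Job 6 Job 1 Job 2 Job 3 Job 4 Job 8 Job 9 Job 5.
Job 7: 0→27, due 36, tardiness 0
Job 6: 27→33, due 44, tardiness 0
Job 1: 33→44, due 51, tardiness 0
Job 2: 44→63, due 57, tardiness 6
Job 3: 63→83, due 66, tardiness 17
Job 4: 83→108, due 75, tardiness 33
Job 8: 108→111, due 99, tardiness 12
Job 9: 111→132, due 101, tardiness 31
Job 5: 132→136, due 103, tardiness 33
Late jobs: 6.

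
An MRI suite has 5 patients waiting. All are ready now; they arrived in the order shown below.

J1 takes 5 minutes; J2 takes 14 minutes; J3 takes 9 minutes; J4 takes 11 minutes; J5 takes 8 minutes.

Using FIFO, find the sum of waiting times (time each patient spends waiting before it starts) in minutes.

91

FIFO (arrival order): J1 J2 J3 J4 J5.
J1: waits 0, runs 0→5
J2: waits 5, runs 5→19
J3: waits 19, runs 19→28
J4: waits 28, runs 28→39
J5: waits 39, runs 39→47
Sum = 0+5+19+28+39 = 91.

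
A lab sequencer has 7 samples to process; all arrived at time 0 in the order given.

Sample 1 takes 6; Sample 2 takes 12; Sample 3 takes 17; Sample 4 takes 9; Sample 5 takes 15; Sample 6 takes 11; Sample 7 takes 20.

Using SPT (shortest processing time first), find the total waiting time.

208

SPT (increasing processing time): Sample 1 Sample 4 Sample 6 Sample 2 Sample 5 Sample 3 Sample 7.
Sample 1: waits 0, runs 0→6
Sample 4: waits 6, runs 6→15
Sample 6: waits 15, runs 15→26
Sample 2: waits 26, runs 26→38
Sample 5: waits 38, runs 38→53
Sample 3: waits 53, runs 53→70
Sample 7: waits 70, runs 70→90
Sum = 0+6+15+26+38+53+70 = 208.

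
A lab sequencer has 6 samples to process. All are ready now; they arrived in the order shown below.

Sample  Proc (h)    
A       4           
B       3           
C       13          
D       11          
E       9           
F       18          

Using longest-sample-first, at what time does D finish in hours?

42

LPT (decreasing processing time): F C D E A B.
F: 0→18
C: 18→31
D: 31→42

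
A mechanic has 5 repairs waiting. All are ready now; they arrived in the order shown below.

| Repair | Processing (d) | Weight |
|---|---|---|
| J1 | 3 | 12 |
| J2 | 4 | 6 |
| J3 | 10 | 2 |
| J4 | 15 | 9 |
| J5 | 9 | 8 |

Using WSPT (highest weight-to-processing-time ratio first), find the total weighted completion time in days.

567

WSPT (decreasing weight/processing-time ratio): J1 J2 J5 J4 J3.
J1: finishes 3, weight 12, w·C = 36
J2: finishes 7, weight 6, w·C = 42
J5: finishes 16, weight 8, w·C = 128
J4: finishes 31, weight 9, w·C = 279
J3: finishes 41, weight 2, w·C = 82
Sum = 36+42+128+279+82 = 567.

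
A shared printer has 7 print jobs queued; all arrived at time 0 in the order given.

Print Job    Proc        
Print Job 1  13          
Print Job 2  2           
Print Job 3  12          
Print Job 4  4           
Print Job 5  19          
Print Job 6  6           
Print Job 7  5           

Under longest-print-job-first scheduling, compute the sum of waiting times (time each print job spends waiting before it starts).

259

LPT (decreasing processing time): Print Job 5 Print Job 1 Print Job 3 Print Job 6 Print Job 7 Print Job 4 Print Job 2.
Print Job 5: waits 0, runs 0→19
Print Job 1: waits 19, runs 19→32
Print Job 3: waits 32, runs 32→44
Print Job 6: waits 44, runs 44→50
Print Job 7: waits 50, runs 50→55
Print Job 4: waits 55, runs 55→59
Print Job 2: waits 59, runs 59→61
Sum = 0+19+32+44+50+55+59 = 259.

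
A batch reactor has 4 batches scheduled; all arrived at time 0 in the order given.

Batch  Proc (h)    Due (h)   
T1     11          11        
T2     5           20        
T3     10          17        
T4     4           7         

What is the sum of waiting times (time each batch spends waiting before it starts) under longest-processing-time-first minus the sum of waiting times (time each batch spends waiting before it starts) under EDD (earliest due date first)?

14

LPT (decreasing processing time): T1 T3 T2 T4.
T1: waits 0, runs 0→11
T3: waits 11, runs 11→21
T2: waits 21, runs 21→26
T4: waits 26, runs 26→30
Sum = 0+11+21+26 = 58.
EDD (increasing due date): T4 T1 T3 T2.
T4: waits 0, runs 0→4
T1: waits 4, runs 4→15
T3: waits 15, runs 15→25
T2: waits 25, runs 25→30
Sum = 0+4+15+25 = 44.
Difference = 58 − 44 = 14.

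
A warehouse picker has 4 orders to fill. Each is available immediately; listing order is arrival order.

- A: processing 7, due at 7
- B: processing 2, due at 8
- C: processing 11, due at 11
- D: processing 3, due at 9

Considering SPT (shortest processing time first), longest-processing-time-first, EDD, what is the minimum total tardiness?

SPT (increasing processing time): B D A C.
B: 0→2, due 8, tardiness 0
D: 2→5, due 9, tardiness 0
A: 5→12, due 7, tardiness 5
C: 12→23, due 11, tardiness 12
Sum = 0+0+5+12 = 17.
LPT (decreasing processing time): C A D B.
C: 0→11, due 11, tardiness 0
A: 11→18, due 7, tardiness 11
D: 18→21, due 9, tardiness 12
B: 21→23, due 8, tardiness 15
Sum = 0+11+12+15 = 38.
EDD (increasing due date): A B D C.
A: 0→7, due 7, tardiness 0
B: 7→9, due 8, tardiness 1
D: 9→12, due 9, tardiness 3
C: 12→23, due 11, tardiness 12
Sum = 0+1+3+12 = 16.
SPT 17, LPT 38, EDD 16 → minimum 16.

16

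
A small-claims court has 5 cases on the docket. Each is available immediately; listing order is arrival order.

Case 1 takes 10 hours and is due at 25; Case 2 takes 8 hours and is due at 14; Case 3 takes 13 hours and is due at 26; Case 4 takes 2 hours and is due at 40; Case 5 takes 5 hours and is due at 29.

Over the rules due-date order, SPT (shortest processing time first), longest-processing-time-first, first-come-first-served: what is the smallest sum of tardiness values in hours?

EDD (increasing due date): Case 2 Case 1 Case 3 Case 5 Case 4.
Case 2: 0→8, due 14, tardiness 0
Case 1: 8→18, due 25, tardiness 0
Case 3: 18→31, due 26, tardiness 5
Case 5: 31→36, due 29, tardiness 7
Case 4: 36→38, due 40, tardiness 0
Sum = 0+0+5+7+0 = 12.
SPT (increasing processing time): Case 4 Case 5 Case 2 Case 1 Case 3.
Case 4: 0→2, due 40, tardiness 0
Case 5: 2→7, due 29, tardiness 0
Case 2: 7→15, due 14, tardiness 1
Case 1: 15→25, due 25, tardiness 0
Case 3: 25→38, due 26, tardiness 12
Sum = 0+0+1+0+12 = 13.
LPT (decreasing processing time): Case 3 Case 1 Case 2 Case 5 Case 4.
Case 3: 0→13, due 26, tardiness 0
Case 1: 13→23, due 25, tardiness 0
Case 2: 23→31, due 14, tardiness 17
Case 5: 31→36, due 29, tardiness 7
Case 4: 36→38, due 40, tardiness 0
Sum = 0+0+17+7+0 = 24.
FIFO (arrival order): Case 1 Case 2 Case 3 Case 4 Case 5.
Case 1: 0→10, due 25, tardiness 0
Case 2: 10→18, due 14, tardiness 4
Case 3: 18→31, due 26, tardiness 5
Case 4: 31→33, due 40, tardiness 0
Case 5: 33→38, due 29, tardiness 9
Sum = 0+4+5+0+9 = 18.
EDD 12, SPT 13, LPT 24, FIFO 18 → minimum 12.

12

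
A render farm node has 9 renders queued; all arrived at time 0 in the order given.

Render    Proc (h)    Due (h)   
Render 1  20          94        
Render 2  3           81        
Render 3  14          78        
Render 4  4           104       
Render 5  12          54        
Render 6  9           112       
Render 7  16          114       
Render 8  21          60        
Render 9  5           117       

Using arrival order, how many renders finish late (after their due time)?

FIFO (arrival order): Render 1 Render 2 Render 3 Render 4 Render 5 Render 6 Render 7 Render 8 Render 9.
Render 1: 0→20, due 94, tardiness 0
Render 2: 20→23, due 81, tardiness 0
Render 3: 23→37, due 78, tardiness 0
Render 4: 37→41, due 104, tardiness 0
Render 5: 41→53, due 54, tardiness 0
Render 6: 53→62, due 112, tardiness 0
Render 7: 62→78, due 114, tardiness 0
Render 8: 78→99, due 60, tardiness 39
Render 9: 99→104, due 117, tardiness 0
Late renders: 1.

1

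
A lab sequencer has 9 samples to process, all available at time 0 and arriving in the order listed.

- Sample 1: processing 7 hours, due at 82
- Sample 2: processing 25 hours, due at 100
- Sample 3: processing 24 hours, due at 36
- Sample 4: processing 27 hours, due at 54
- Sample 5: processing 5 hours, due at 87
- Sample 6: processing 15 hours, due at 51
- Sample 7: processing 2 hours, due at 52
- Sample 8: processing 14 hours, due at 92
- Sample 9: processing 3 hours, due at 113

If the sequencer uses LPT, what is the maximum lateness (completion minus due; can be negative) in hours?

70

LPT (decreasing processing time): Sample 4 Sample 2 Sample 3 Sample 6 Sample 8 Sample 1 Sample 5 Sample 9 Sample 7.
Sample 4: 0→27, due 54, lateness -27
Sample 2: 27→52, due 100, lateness -48
Sample 3: 52→76, due 36, lateness 40
Sample 6: 76→91, due 51, lateness 40
Sample 8: 91→105, due 92, lateness 13
Sample 1: 105→112, due 82, lateness 30
Sample 5: 112→117, due 87, lateness 30
Sample 9: 117→120, due 113, lateness 7
Sample 7: 120→122, due 52, lateness 70
Maximum = 70.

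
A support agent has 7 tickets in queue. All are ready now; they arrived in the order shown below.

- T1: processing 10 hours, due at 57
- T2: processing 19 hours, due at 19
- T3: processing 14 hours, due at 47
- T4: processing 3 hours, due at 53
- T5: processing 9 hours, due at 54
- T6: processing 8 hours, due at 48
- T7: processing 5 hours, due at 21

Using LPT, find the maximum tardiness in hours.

LPT (decreasing processing time): T2 T3 T1 T5 T6 T7 T4.
T2: 0→19, due 19, tardiness 0
T3: 19→33, due 47, tardiness 0
T1: 33→43, due 57, tardiness 0
T5: 43→52, due 54, tardiness 0
T6: 52→60, due 48, tardiness 12
T7: 60→65, due 21, tardiness 44
T4: 65→68, due 53, tardiness 15
Maximum = 44.

44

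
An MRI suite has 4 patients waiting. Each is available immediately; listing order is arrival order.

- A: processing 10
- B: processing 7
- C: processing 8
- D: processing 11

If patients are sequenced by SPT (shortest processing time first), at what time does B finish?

SPT (increasing processing time): B C A D.
B: 0→7

7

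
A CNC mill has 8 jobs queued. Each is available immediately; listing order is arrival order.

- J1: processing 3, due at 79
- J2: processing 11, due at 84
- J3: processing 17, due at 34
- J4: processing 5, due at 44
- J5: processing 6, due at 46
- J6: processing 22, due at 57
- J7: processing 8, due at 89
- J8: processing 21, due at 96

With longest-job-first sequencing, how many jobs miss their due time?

4

LPT (decreasing processing time): J6 J8 J3 J2 J7 J5 J4 J1.
J6: 0→22, due 57, tardiness 0
J8: 22→43, due 96, tardiness 0
J3: 43→60, due 34, tardiness 26
J2: 60→71, due 84, tardiness 0
J7: 71→79, due 89, tardiness 0
J5: 79→85, due 46, tardiness 39
J4: 85→90, due 44, tardiness 46
J1: 90→93, due 79, tardiness 14
Late jobs: 4.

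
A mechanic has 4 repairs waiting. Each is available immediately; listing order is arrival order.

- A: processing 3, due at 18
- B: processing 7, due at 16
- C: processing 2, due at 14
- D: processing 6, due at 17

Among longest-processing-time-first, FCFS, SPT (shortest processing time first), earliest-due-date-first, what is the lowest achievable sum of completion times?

LPT (decreasing processing time): B D A C.
B: 0→7
D: 7→13
A: 13→16
C: 16→18
Sum = 7+13+16+18 = 54.
FIFO (arrival order): A B C D.
A: 0→3
B: 3→10
C: 10→12
D: 12→18
Sum = 3+10+12+18 = 43.
SPT (increasing processing time): C A D B.
C: 0→2
A: 2→5
D: 5→11
B: 11→18
Sum = 2+5+11+18 = 36.
EDD (increasing due date): C B D A.
C: 0→2
B: 2→9
D: 9→15
A: 15→18
Sum = 2+9+15+18 = 44.
LPT 54, FIFO 43, SPT 36, EDD 44 → minimum 36.

36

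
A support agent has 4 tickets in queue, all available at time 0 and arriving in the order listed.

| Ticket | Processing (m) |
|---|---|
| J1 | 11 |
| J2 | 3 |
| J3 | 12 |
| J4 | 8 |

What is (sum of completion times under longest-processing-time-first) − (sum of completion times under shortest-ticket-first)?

30

LPT (decreasing processing time): J3 J1 J4 J2.
J3: 0→12
J1: 12→23
J4: 23→31
J2: 31→34
Sum = 12+23+31+34 = 100.
SPT (increasing processing time): J2 J4 J1 J3.
J2: 0→3
J4: 3→11
J1: 11→22
J3: 22→34
Sum = 3+11+22+34 = 70.
Difference = 100 − 70 = 30.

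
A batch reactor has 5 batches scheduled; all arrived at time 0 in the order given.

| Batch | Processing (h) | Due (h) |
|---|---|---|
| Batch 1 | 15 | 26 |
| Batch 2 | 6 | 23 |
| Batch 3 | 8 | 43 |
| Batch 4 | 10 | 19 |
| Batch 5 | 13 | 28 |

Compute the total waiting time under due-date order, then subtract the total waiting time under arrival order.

EDD (increasing due date): Batch 4 Batch 2 Batch 1 Batch 5 Batch 3.
Batch 4: waits 0, runs 0→10
Batch 2: waits 10, runs 10→16
Batch 1: waits 16, runs 16→31
Batch 5: waits 31, runs 31→44
Batch 3: waits 44, runs 44→52
Sum = 0+10+16+31+44 = 101.
FIFO (arrival order): Batch 1 Batch 2 Batch 3 Batch 4 Batch 5.
Batch 1: waits 0, runs 0→15
Batch 2: waits 15, runs 15→21
Batch 3: waits 21, runs 21→29
Batch 4: waits 29, runs 29→39
Batch 5: waits 39, runs 39→52
Sum = 0+15+21+29+39 = 104.
Difference = 101 − 104 = -3.

-3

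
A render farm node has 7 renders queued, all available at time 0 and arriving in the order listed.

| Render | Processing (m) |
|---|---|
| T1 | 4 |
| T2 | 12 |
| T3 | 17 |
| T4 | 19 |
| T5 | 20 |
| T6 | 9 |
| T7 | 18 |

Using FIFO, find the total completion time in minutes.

FIFO (arrival order): T1 T2 T3 T4 T5 T6 T7.
T1: 0→4
T2: 4→16
T3: 16→33
T4: 33→52
T5: 52→72
T6: 72→81
T7: 81→99
Sum = 4+16+33+52+72+81+99 = 357.

357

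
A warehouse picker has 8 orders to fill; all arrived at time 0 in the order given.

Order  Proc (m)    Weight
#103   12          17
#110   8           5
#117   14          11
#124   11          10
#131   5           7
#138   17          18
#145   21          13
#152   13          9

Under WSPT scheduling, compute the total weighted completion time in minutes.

WSPT (decreasing weight/processing-time ratio): #103 #131 #138 #124 #117 #152 #110 #145.
#103: finishes 12, weight 17, w·C = 204
#131: finishes 17, weight 7, w·C = 119
#138: finishes 34, weight 18, w·C = 612
#124: finishes 45, weight 10, w·C = 450
#117: finishes 59, weight 11, w·C = 649
#152: finishes 72, weight 9, w·C = 648
#110: finishes 80, weight 5, w·C = 400
#145: finishes 101, weight 13, w·C = 1313
Sum = 204+119+612+450+649+648+400+1313 = 4395.

4395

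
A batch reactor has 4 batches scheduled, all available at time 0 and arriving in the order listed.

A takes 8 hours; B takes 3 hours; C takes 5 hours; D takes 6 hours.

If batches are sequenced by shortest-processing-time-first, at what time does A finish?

22

SPT (increasing processing time): B C D A.
B: 0→3
C: 3→8
D: 8→14
A: 14→22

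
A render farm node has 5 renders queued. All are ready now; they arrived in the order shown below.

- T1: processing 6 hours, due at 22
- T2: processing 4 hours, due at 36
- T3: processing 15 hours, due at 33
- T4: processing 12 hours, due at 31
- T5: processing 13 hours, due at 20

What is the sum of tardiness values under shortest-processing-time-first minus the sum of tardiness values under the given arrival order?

-4

SPT (increasing processing time): T2 T1 T4 T5 T3.
T2: 0→4, due 36, tardiness 0
T1: 4→10, due 22, tardiness 0
T4: 10→22, due 31, tardiness 0
T5: 22→35, due 20, tardiness 15
T3: 35→50, due 33, tardiness 17
Sum = 0+0+0+15+17 = 32.
FIFO (arrival order): T1 T2 T3 T4 T5.
T1: 0→6, due 22, tardiness 0
T2: 6→10, due 36, tardiness 0
T3: 10→25, due 33, tardiness 0
T4: 25→37, due 31, tardiness 6
T5: 37→50, due 20, tardiness 30
Sum = 0+0+0+6+30 = 36.
Difference = 32 − 36 = -4.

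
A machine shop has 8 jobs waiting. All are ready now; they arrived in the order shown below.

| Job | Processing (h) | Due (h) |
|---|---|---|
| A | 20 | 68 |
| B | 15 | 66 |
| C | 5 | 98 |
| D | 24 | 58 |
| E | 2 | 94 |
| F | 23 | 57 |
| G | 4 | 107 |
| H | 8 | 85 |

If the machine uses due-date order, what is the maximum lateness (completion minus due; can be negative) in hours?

EDD (increasing due date): F D B A H E C G.
F: 0→23, due 57, lateness -34
D: 23→47, due 58, lateness -11
B: 47→62, due 66, lateness -4
A: 62→82, due 68, lateness 14
H: 82→90, due 85, lateness 5
E: 90→92, due 94, lateness -2
C: 92→97, due 98, lateness -1
G: 97→101, due 107, lateness -6
Maximum = 14.

14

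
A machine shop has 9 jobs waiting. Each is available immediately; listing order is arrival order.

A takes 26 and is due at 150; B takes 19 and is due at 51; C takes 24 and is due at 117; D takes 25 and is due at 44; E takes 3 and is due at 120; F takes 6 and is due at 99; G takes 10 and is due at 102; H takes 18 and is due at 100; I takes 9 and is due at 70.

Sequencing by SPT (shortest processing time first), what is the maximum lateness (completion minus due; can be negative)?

70

SPT (increasing processing time): E F I G H B C D A.
E: 0→3, due 120, lateness -117
F: 3→9, due 99, lateness -90
I: 9→18, due 70, lateness -52
G: 18→28, due 102, lateness -74
H: 28→46, due 100, lateness -54
B: 46→65, due 51, lateness 14
C: 65→89, due 117, lateness -28
D: 89→114, due 44, lateness 70
A: 114→140, due 150, lateness -10
Maximum = 70.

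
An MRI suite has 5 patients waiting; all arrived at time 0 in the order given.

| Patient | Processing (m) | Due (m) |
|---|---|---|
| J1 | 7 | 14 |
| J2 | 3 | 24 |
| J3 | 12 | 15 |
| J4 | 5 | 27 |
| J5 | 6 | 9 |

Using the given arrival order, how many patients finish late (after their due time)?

2

FIFO (arrival order): J1 J2 J3 J4 J5.
J1: 0→7, due 14, tardiness 0
J2: 7→10, due 24, tardiness 0
J3: 10→22, due 15, tardiness 7
J4: 22→27, due 27, tardiness 0
J5: 27→33, due 9, tardiness 24
Late patients: 2.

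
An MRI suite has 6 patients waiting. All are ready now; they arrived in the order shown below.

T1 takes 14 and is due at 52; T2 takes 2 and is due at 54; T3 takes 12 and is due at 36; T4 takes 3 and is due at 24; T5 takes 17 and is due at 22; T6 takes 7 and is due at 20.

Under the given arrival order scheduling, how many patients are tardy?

3

FIFO (arrival order): T1 T2 T3 T4 T5 T6.
T1: 0→14, due 52, tardiness 0
T2: 14→16, due 54, tardiness 0
T3: 16→28, due 36, tardiness 0
T4: 28→31, due 24, tardiness 7
T5: 31→48, due 22, tardiness 26
T6: 48→55, due 20, tardiness 35
Late patients: 3.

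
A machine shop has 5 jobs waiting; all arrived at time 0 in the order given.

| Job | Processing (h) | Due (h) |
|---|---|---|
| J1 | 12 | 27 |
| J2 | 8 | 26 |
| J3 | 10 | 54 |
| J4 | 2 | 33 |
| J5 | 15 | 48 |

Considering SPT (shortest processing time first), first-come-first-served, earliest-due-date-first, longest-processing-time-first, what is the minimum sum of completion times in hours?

SPT (increasing processing time): J4 J2 J3 J1 J5.
J4: 0→2
J2: 2→10
J3: 10→20
J1: 20→32
J5: 32→47
Sum = 2+10+20+32+47 = 111.
FIFO (arrival order): J1 J2 J3 J4 J5.
J1: 0→12
J2: 12→20
J3: 20→30
J4: 30→32
J5: 32→47
Sum = 12+20+30+32+47 = 141.
EDD (increasing due date): J2 J1 J4 J5 J3.
J2: 0→8
J1: 8→20
J4: 20→22
J5: 22→37
J3: 37→47
Sum = 8+20+22+37+47 = 134.
LPT (decreasing processing time): J5 J1 J3 J2 J4.
J5: 0→15
J1: 15→27
J3: 27→37
J2: 37→45
J4: 45→47
Sum = 15+27+37+45+47 = 171.
SPT 111, FIFO 141, EDD 134, LPT 171 → minimum 111.

111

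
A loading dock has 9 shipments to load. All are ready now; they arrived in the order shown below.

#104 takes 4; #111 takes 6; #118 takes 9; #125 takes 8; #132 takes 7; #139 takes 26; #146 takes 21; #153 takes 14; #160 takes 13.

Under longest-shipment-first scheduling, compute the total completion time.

LPT (decreasing processing time): #139 #146 #153 #160 #118 #125 #132 #111 #104.
#139: 0→26
#146: 26→47
#153: 47→61
#160: 61→74
#118: 74→83
#125: 83→91
#132: 91→98
#111: 98→104
#104: 104→108
Sum = 26+47+61+74+83+91+98+104+108 = 692.

692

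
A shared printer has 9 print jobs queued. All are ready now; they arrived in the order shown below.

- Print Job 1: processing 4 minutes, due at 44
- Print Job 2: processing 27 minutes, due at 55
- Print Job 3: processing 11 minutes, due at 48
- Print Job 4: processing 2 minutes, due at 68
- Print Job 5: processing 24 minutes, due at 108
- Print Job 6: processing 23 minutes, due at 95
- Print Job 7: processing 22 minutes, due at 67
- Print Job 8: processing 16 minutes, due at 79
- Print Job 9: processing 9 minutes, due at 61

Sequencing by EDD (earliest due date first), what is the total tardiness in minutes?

EDD (increasing due date): Print Job 1 Print Job 3 Print Job 2 Print Job 9 Print Job 7 Print Job 4 Print Job 8 Print Job 6 Print Job 5.
Print Job 1: 0→4, due 44, tardiness 0
Print Job 3: 4→15, due 48, tardiness 0
Print Job 2: 15→42, due 55, tardiness 0
Print Job 9: 42→51, due 61, tardiness 0
Print Job 7: 51→73, due 67, tardiness 6
Print Job 4: 73→75, due 68, tardiness 7
Print Job 8: 75→91, due 79, tardiness 12
Print Job 6: 91→114, due 95, tardiness 19
Print Job 5: 114→138, due 108, tardiness 30
Sum = 0+0+0+0+6+7+12+19+30 = 74.

74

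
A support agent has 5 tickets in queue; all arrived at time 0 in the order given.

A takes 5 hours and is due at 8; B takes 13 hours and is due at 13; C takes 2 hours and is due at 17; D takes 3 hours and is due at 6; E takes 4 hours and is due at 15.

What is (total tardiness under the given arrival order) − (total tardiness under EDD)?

FIFO (arrival order): A B C D E.
A: 0→5, due 8, tardiness 0
B: 5→18, due 13, tardiness 5
C: 18→20, due 17, tardiness 3
D: 20→23, due 6, tardiness 17
E: 23→27, due 15, tardiness 12
Sum = 0+5+3+17+12 = 37.
EDD (increasing due date): D A B E C.
D: 0→3, due 6, tardiness 0
A: 3→8, due 8, tardiness 0
B: 8→21, due 13, tardiness 8
E: 21→25, due 15, tardiness 10
C: 25→27, due 17, tardiness 10
Sum = 0+0+8+10+10 = 28.
Difference = 37 − 28 = 9.

9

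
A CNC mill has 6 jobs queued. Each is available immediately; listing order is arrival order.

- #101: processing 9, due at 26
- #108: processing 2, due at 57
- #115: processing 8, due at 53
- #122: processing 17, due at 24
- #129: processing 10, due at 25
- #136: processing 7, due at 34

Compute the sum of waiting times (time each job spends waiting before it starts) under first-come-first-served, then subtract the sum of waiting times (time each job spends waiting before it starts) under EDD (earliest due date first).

-53

FIFO (arrival order): #101 #108 #115 #122 #129 #136.
#101: waits 0, runs 0→9
#108: waits 9, runs 9→11
#115: waits 11, runs 11→19
#122: waits 19, runs 19→36
#129: waits 36, runs 36→46
#136: waits 46, runs 46→53
Sum = 0+9+11+19+36+46 = 121.
EDD (increasing due date): #122 #129 #101 #136 #115 #108.
#122: waits 0, runs 0→17
#129: waits 17, runs 17→27
#101: waits 27, runs 27→36
#136: waits 36, runs 36→43
#115: waits 43, runs 43→51
#108: waits 51, runs 51→53
Sum = 0+17+27+36+43+51 = 174.
Difference = 121 − 174 = -53.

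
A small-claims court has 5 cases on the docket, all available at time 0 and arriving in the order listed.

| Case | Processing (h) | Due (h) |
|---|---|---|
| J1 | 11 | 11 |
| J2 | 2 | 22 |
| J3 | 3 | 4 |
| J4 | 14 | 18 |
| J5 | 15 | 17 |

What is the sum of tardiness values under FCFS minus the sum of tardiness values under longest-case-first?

-50

FIFO (arrival order): J1 J2 J3 J4 J5.
J1: 0→11, due 11, tardiness 0
J2: 11→13, due 22, tardiness 0
J3: 13→16, due 4, tardiness 12
J4: 16→30, due 18, tardiness 12
J5: 30→45, due 17, tardiness 28
Sum = 0+0+12+12+28 = 52.
LPT (decreasing processing time): J5 J4 J1 J3 J2.
J5: 0→15, due 17, tardiness 0
J4: 15→29, due 18, tardiness 11
J1: 29→40, due 11, tardiness 29
J3: 40→43, due 4, tardiness 39
J2: 43→45, due 22, tardiness 23
Sum = 0+11+29+39+23 = 102.
Difference = 52 − 102 = -50.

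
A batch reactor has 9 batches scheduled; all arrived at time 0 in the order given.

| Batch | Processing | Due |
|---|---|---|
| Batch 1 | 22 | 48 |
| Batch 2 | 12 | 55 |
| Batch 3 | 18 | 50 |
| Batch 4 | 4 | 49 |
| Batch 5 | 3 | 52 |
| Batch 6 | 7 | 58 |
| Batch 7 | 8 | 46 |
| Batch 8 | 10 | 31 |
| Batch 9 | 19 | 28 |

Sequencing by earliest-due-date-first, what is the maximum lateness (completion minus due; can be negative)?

EDD (increasing due date): Batch 9 Batch 8 Batch 7 Batch 1 Batch 4 Batch 3 Batch 5 Batch 2 Batch 6.
Batch 9: 0→19, due 28, lateness -9
Batch 8: 19→29, due 31, lateness -2
Batch 7: 29→37, due 46, lateness -9
Batch 1: 37→59, due 48, lateness 11
Batch 4: 59→63, due 49, lateness 14
Batch 3: 63→81, due 50, lateness 31
Batch 5: 81→84, due 52, lateness 32
Batch 2: 84→96, due 55, lateness 41
Batch 6: 96→103, due 58, lateness 45
Maximum = 45.

45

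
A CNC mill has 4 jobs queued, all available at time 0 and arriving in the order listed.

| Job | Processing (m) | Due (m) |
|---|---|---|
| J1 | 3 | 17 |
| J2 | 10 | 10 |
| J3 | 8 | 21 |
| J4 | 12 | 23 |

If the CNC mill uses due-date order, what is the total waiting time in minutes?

EDD (increasing due date): J2 J1 J3 J4.
J2: waits 0, runs 0→10
J1: waits 10, runs 10→13
J3: waits 13, runs 13→21
J4: waits 21, runs 21→33
Sum = 0+10+13+21 = 44.

44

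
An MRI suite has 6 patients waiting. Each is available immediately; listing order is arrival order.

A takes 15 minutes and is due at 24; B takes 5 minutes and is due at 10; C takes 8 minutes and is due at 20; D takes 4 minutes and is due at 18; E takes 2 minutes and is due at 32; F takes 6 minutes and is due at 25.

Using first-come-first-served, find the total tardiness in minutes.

49

FIFO (arrival order): A B C D E F.
A: 0→15, due 24, tardiness 0
B: 15→20, due 10, tardiness 10
C: 20→28, due 20, tardiness 8
D: 28→32, due 18, tardiness 14
E: 32→34, due 32, tardiness 2
F: 34→40, due 25, tardiness 15
Sum = 0+10+8+14+2+15 = 49.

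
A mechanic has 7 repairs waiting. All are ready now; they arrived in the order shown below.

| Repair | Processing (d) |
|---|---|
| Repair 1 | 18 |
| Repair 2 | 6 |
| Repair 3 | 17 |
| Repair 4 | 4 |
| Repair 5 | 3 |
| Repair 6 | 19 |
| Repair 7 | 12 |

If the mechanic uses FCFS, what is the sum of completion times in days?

FIFO (arrival order): Repair 1 Repair 2 Repair 3 Repair 4 Repair 5 Repair 6 Repair 7.
Repair 1: 0→18
Repair 2: 18→24
Repair 3: 24→41
Repair 4: 41→45
Repair 5: 45→48
Repair 6: 48→67
Repair 7: 67→79
Sum = 18+24+41+45+48+67+79 = 322.

322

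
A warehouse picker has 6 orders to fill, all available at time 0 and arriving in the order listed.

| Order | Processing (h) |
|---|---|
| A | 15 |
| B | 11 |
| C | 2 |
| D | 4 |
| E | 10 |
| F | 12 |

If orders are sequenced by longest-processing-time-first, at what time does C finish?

LPT (decreasing processing time): A F B E D C.
A: 0→15
F: 15→27
B: 27→38
E: 38→48
D: 48→52
C: 52→54

54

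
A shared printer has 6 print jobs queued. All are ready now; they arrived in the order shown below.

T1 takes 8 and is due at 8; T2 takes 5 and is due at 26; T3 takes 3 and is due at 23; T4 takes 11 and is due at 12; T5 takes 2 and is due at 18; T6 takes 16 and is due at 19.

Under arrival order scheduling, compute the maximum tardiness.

FIFO (arrival order): T1 T2 T3 T4 T5 T6.
T1: 0→8, due 8, tardiness 0
T2: 8→13, due 26, tardiness 0
T3: 13→16, due 23, tardiness 0
T4: 16→27, due 12, tardiness 15
T5: 27→29, due 18, tardiness 11
T6: 29→45, due 19, tardiness 26
Maximum = 26.

26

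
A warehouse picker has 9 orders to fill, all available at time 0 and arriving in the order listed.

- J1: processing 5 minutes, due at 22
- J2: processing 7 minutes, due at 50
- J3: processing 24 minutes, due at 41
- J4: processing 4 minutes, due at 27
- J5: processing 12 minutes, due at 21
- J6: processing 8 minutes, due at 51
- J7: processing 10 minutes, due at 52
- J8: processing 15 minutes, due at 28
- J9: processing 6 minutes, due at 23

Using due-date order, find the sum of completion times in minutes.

432

EDD (increasing due date): J5 J1 J9 J4 J8 J3 J2 J6 J7.
J5: 0→12
J1: 12→17
J9: 17→23
J4: 23→27
J8: 27→42
J3: 42→66
J2: 66→73
J6: 73→81
J7: 81→91
Sum = 12+17+23+27+42+66+73+81+91 = 432.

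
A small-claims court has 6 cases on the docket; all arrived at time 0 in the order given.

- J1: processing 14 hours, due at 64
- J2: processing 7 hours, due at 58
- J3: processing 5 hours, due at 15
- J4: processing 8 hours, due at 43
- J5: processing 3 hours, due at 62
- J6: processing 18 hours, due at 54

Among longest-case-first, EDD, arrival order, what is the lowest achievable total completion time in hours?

183

LPT (decreasing processing time): J6 J1 J4 J2 J3 J5.
J6: 0→18
J1: 18→32
J4: 32→40
J2: 40→47
J3: 47→52
J5: 52→55
Sum = 18+32+40+47+52+55 = 244.
EDD (increasing due date): J3 J4 J6 J2 J5 J1.
J3: 0→5
J4: 5→13
J6: 13→31
J2: 31→38
J5: 38→41
J1: 41→55
Sum = 5+13+31+38+41+55 = 183.
FIFO (arrival order): J1 J2 J3 J4 J5 J6.
J1: 0→14
J2: 14→21
J3: 21→26
J4: 26→34
J5: 34→37
J6: 37→55
Sum = 14+21+26+34+37+55 = 187.
LPT 244, EDD 183, FIFO 187 → minimum 183.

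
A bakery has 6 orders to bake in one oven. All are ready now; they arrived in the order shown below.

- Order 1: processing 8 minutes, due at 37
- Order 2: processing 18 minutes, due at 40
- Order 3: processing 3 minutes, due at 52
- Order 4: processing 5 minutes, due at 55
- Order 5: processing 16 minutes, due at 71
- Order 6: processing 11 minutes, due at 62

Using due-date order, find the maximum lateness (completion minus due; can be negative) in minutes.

EDD (increasing due date): Order 1 Order 2 Order 3 Order 4 Order 6 Order 5.
Order 1: 0→8, due 37, lateness -29
Order 2: 8→26, due 40, lateness -14
Order 3: 26→29, due 52, lateness -23
Order 4: 29→34, due 55, lateness -21
Order 6: 34→45, due 62, lateness -17
Order 5: 45→61, due 71, lateness -10
Maximum = -10.

-10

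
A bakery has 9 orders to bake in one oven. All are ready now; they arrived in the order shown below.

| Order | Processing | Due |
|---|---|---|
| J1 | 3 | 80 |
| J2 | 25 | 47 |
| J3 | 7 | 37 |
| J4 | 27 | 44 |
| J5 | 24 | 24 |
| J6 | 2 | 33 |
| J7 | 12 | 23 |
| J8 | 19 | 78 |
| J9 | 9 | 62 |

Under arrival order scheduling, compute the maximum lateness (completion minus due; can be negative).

FIFO (arrival order): J1 J2 J3 J4 J5 J6 J7 J8 J9.
J1: 0→3, due 80, lateness -77
J2: 3→28, due 47, lateness -19
J3: 28→35, due 37, lateness -2
J4: 35→62, due 44, lateness 18
J5: 62→86, due 24, lateness 62
J6: 86→88, due 33, lateness 55
J7: 88→100, due 23, lateness 77
J8: 100→119, due 78, lateness 41
J9: 119→128, due 62, lateness 66
Maximum = 77.

77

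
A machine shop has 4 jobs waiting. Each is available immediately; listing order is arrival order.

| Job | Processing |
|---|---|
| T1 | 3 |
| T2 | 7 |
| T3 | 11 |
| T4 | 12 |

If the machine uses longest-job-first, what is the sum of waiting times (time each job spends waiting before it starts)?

65

LPT (decreasing processing time): T4 T3 T2 T1.
T4: waits 0, runs 0→12
T3: waits 12, runs 12→23
T2: waits 23, runs 23→30
T1: waits 30, runs 30→33
Sum = 0+12+23+30 = 65.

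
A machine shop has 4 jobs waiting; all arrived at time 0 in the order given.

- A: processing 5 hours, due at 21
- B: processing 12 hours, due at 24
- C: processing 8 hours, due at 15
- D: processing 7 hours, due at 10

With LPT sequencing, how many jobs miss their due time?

LPT (decreasing processing time): B C D A.
B: 0→12, due 24, tardiness 0
C: 12→20, due 15, tardiness 5
D: 20→27, due 10, tardiness 17
A: 27→32, due 21, tardiness 11
Late jobs: 3.

3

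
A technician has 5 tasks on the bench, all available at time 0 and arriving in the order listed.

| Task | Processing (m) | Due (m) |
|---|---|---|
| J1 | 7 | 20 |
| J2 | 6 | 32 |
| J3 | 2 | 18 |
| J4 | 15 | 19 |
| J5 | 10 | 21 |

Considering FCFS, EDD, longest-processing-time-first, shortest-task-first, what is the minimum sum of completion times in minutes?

90

FIFO (arrival order): J1 J2 J3 J4 J5.
J1: 0→7
J2: 7→13
J3: 13→15
J4: 15→30
J5: 30→40
Sum = 7+13+15+30+40 = 105.
EDD (increasing due date): J3 J4 J1 J5 J2.
J3: 0→2
J4: 2→17
J1: 17→24
J5: 24→34
J2: 34→40
Sum = 2+17+24+34+40 = 117.
LPT (decreasing processing time): J4 J5 J1 J2 J3.
J4: 0→15
J5: 15→25
J1: 25→32
J2: 32→38
J3: 38→40
Sum = 15+25+32+38+40 = 150.
SPT (increasing processing time): J3 J2 J1 J5 J4.
J3: 0→2
J2: 2→8
J1: 8→15
J5: 15→25
J4: 25→40
Sum = 2+8+15+25+40 = 90.
FIFO 105, EDD 117, LPT 150, SPT 90 → minimum 90.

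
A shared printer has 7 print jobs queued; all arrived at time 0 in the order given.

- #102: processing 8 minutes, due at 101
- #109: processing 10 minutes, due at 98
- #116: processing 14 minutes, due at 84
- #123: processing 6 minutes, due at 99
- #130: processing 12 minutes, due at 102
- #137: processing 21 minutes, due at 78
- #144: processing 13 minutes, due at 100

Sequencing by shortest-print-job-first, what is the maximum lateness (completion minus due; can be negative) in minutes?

6

SPT (increasing processing time): #123 #102 #109 #130 #144 #116 #137.
#123: 0→6, due 99, lateness -93
#102: 6→14, due 101, lateness -87
#109: 14→24, due 98, lateness -74
#130: 24→36, due 102, lateness -66
#144: 36→49, due 100, lateness -51
#116: 49→63, due 84, lateness -21
#137: 63→84, due 78, lateness 6
Maximum = 6.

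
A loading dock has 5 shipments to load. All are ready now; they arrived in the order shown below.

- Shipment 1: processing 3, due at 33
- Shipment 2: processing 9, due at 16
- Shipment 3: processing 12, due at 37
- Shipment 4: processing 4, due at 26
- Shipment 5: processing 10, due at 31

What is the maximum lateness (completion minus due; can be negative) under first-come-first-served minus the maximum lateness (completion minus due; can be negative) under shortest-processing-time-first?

6

FIFO (arrival order): Shipment 1 Shipment 2 Shipment 3 Shipment 4 Shipment 5.
Shipment 1: 0→3, due 33, lateness -30
Shipment 2: 3→12, due 16, lateness -4
Shipment 3: 12→24, due 37, lateness -13
Shipment 4: 24→28, due 26, lateness 2
Shipment 5: 28→38, due 31, lateness 7
Maximum = 7.
SPT (increasing processing time): Shipment 1 Shipment 4 Shipment 2 Shipment 5 Shipment 3.
Shipment 1: 0→3, due 33, lateness -30
Shipment 4: 3→7, due 26, lateness -19
Shipment 2: 7→16, due 16, lateness 0
Shipment 5: 16→26, due 31, lateness -5
Shipment 3: 26→38, due 37, lateness 1
Maximum = 1.
Difference = 7 − 1 = 6.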